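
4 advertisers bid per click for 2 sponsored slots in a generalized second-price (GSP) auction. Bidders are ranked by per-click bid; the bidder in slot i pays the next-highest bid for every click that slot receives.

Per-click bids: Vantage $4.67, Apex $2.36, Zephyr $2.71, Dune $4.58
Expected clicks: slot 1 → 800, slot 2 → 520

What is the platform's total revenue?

Ranked by bid: $4.67 (Vantage) > $4.58 (Dune) > $2.71 (Zephyr) > …
Slot 1: Vantage pays $4.58 × 800 = $3664.00
Slot 2: Dune pays $2.71 × 520 = $1409.20
Total = $5073.20

Total revenue: $5073.20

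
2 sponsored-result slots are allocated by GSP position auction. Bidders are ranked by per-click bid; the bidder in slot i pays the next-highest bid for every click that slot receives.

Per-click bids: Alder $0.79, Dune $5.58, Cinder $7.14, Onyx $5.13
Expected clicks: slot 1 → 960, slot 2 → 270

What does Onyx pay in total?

Sorting advertisers: $7.14 (Cinder) > $5.58 (Dune) > $5.13 (Onyx) > …
Onyx ranks below slot 2 → no slot, pays nothing.

Onyx pays $0.00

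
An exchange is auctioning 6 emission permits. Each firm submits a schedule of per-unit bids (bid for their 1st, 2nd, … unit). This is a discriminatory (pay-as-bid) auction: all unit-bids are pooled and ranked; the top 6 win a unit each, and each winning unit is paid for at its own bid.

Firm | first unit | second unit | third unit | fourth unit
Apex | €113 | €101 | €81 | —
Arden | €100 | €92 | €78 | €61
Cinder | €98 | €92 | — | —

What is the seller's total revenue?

Total revenue: €596

Pooled unit-bids ranked (top 6): 113 (Apex-1), 101 (Apex-2), 100 (Arden-1), 98 (Cinder-1), 92 (Arden-2), 92 (Cinder-2)
Next rejected bid: €81 (not a price — pay-as-bid).
Each winning unit pays its own bid.
Revenue = 113 + 101 + 100 + 98 + 92 + 92 = €596.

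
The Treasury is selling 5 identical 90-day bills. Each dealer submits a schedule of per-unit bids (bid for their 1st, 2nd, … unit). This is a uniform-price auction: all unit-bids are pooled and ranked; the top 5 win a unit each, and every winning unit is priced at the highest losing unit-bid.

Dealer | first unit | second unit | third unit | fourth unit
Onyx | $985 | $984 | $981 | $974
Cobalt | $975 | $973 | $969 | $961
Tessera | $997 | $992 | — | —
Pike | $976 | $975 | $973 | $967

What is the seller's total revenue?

Total revenue: $4,880

Pooled unit-bids ranked (top 5): 997 (Tessera-1), 992 (Tessera-2), 985 (Onyx-1), 984 (Onyx-2), 981 (Onyx-3)
Highest rejected unit-bid = $976.
Allocation: Onyx 3, Tessera 2. Every unit priced at $976.
Revenue = 5 × 976 = $4,880.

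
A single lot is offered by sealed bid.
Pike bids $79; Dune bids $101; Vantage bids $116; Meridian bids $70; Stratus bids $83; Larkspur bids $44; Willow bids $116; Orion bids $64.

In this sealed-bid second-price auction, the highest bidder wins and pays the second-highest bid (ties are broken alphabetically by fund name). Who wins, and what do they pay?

Sealed-bid second-price auction: the highest bidder wins and pays the second-highest bid.
Sorting bids: 116 (Vantage) > 116 (Willow) > 101 (Dune) > 83 (Stratus) > 79 (Pike) > 70 (Meridian) > …
Vantage and Willow tie at $116; tie-break gives it to Vantage.
Second-price: Vantage pays Willow's bid of $116.

Vantage pays $116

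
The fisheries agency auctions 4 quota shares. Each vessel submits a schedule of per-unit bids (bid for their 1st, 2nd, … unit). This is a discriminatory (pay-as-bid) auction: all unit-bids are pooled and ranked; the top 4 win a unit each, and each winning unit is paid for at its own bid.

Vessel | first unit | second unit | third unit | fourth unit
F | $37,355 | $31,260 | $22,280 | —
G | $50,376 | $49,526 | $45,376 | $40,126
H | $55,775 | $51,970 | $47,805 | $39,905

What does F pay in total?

F pays $0

All unit-bids, highest first — top 4: 55,775 (H-1), 51,970 (H-2), 50,376 (G-1), 49,526 (G-2)
Next rejected bid: $47,805 (not a price — pay-as-bid).
F wins no units.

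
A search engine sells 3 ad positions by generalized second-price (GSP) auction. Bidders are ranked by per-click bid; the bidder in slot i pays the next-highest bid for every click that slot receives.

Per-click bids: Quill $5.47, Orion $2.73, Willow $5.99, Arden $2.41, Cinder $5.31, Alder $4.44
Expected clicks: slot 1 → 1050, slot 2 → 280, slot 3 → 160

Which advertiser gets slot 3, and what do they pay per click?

Cinder; $4.44 per click

Per-click bids in order: $5.99 (Willow) > $5.47 (Quill) > $5.31 (Cinder) > $4.44 (Alder) > …
Slot 3 goes to the third-ranked bidder, Cinder, who pays the next bid down: $4.44/click.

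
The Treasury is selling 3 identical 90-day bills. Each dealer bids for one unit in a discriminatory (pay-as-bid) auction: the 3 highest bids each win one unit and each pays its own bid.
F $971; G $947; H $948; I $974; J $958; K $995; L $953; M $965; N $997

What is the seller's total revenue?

Total revenue: $2,966

Bids ranked high→low: 997 (N), 995 (K), 974 (I), 971 (F), 965 (M), …
Winners (3 units): N, K, I.
Total revenue = 997 + 995 + 974 = $2,966.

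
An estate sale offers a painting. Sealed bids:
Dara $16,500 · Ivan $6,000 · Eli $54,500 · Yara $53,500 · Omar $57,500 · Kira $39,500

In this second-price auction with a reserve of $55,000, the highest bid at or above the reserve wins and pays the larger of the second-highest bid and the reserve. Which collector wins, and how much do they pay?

Second-price auction with a reserve of $55,000: the highest bid at or above the reserve wins and pays the larger of the second-highest bid and the reserve.
Sorting bids: 57,500 (Omar) > 54,500 (Eli) > 53,500 (Yara) > 39,500 (Kira) > 16,500 (Dara) > 6,000 (Ivan)
Highest eligible bid: Omar at $57,500.
Second-highest bid $54,500 is below the reserve $55,000, so the reserve binds → payment $55,000.

Omar pays $55,000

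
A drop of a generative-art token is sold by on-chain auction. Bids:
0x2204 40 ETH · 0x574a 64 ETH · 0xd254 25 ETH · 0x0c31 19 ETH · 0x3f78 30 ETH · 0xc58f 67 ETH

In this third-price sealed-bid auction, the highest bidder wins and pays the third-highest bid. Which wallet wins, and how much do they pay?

Third-price sealed-bid auction: the highest bidder wins and pays the third-highest bid.
Bids ranked: 67 (0xc58f) > 64 (0x574a) > 40 (0x2204) > 30 (0x3f78) > 25 (0xd254) > 19 (0x0c31)
0xc58f is highest; pays the third-highest bid, 40 ETH.

0xc58f pays 40 ETH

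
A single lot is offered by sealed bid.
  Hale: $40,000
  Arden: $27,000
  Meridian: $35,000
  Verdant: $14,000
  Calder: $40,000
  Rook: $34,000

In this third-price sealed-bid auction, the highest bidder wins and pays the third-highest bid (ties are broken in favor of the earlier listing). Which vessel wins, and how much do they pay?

Hale pays $35,000

Sorting bids: 40,000 (Hale) > 40,000 (Calder) > 35,000 (Meridian) > 34,000 (Rook) > 27,000 (Arden) > 14,000 (Verdant)
Hale and Calder tie at $40,000; tie-break gives it to Hale.
Hale wins; payment is bid #3 in the ranking = $35,000.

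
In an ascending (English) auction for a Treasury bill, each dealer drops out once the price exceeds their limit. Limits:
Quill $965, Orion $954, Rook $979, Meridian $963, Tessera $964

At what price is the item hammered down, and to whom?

Limits ranked: 979 (Rook) > 965 (Quill) > 964 (Tessera) > 963 (Meridian) > 954 (Orion)
Once the price passes $965, only Rook is left; the hammer falls at Quill's limit of $965.

Rook wins at $965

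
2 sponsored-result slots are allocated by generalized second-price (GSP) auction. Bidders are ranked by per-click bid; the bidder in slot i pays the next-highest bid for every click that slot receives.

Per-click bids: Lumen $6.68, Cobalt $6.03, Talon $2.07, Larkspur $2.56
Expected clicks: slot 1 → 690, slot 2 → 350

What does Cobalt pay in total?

Cobalt pays $896.00

Ranked by bid: $6.68 (Lumen) > $6.03 (Cobalt) > $2.56 (Larkspur) > …
Cobalt holds slot 2 → pays next bid $2.56 × 350 clicks = $896.00.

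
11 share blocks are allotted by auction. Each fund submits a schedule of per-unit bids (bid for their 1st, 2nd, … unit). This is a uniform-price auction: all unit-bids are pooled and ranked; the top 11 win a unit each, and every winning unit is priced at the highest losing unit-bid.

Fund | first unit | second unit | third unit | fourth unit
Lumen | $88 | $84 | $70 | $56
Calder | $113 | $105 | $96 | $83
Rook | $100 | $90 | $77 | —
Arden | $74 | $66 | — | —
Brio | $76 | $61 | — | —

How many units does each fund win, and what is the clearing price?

Arden 1, Brio 1, Calder 4, Lumen 2, Rook 3; clearing price $70

Merging the schedules and taking the best 11: 113 (Calder-1), 105 (Calder-2), 100 (Rook-1), 96 (Calder-3), 90 (Rook-2), 88 (Lumen-1), 84 (Lumen-2), 83 (Calder-4), 77 (Rook-3), 76 (Brio-1), 74 (Arden-1)
First bid not allocated: $70.
Allocation: Arden 1, Brio 1, Calder 4, Lumen 2, Rook 3.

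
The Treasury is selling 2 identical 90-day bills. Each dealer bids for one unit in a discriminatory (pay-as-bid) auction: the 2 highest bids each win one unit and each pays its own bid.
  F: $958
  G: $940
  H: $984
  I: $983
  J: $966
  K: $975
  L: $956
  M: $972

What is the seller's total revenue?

Bids ranked high→low: 984 (H), 983 (I), 975 (K), 972 (M), …
The 2 highest are H, I.
Total revenue = 984 + 983 = $1,967.

Total revenue: $1,967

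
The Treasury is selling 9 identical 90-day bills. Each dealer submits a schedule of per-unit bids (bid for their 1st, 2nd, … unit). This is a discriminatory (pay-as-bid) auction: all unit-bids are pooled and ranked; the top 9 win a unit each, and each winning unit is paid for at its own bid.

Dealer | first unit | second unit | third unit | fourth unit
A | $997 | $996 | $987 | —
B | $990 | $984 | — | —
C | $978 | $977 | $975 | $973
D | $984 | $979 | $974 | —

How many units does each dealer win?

All unit-bids, highest first — top 9: 997 (A-1), 996 (A-2), 990 (B-1), 987 (A-3), 984 (B-2), 984 (D-1), 979 (D-2), 978 (C-1), 977 (C-2)
Next rejected bid: $975 (not a price — pay-as-bid).
Allocation: A 3, B 2, C 2, D 2.

A 3, B 2, C 2, D 2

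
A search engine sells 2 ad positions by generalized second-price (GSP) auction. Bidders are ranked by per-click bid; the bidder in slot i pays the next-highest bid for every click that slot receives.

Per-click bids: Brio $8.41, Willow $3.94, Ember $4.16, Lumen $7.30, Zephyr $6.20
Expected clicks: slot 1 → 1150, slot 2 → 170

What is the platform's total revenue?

Total revenue: $9449.00

Ranked by bid: $8.41 (Brio) > $7.30 (Lumen) > $6.20 (Zephyr) > …
Slot 1: Brio pays $7.30 × 1150 = $8395.00
Slot 2: Lumen pays $6.20 × 170 = $1054.00
Total = $9449.00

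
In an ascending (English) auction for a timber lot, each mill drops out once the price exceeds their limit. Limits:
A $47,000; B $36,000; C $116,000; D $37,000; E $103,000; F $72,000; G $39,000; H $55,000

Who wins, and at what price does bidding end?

Sorting limits: 116,000 (C) > 103,000 (E) > 72,000 (F) > 55,000 (H) > 47,000 (A) > 39,000 (G) > …
Once the price passes $103,000, only C is left; the hammer falls at E's limit of $103,000.

C wins at $103,000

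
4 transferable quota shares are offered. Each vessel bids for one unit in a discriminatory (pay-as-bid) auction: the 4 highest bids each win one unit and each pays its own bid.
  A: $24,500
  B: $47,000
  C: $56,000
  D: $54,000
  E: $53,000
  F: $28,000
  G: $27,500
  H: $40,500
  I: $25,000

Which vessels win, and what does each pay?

Ordering the bids: 56,000 (C), 54,000 (D), 53,000 (E), 47,000 (B), 40,500 (H), 28,000 (F), …
Winners (4 units): C, D, E, B.
Each winner pays its own bid: C $56,000, D $54,000, E $53,000, B $47,000.

C $56,000, D $54,000, E $53,000, B $47,000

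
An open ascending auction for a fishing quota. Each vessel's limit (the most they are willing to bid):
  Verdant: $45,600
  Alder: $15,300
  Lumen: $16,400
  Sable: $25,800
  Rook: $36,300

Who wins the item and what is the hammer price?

Limits in order: 45,600 (Verdant) > 36,300 (Rook) > 25,800 (Sable) > 16,400 (Lumen) > 15,300 (Alder)
Bidding ends when Rook exits at $36,300; Verdant takes it.

Verdant wins at $36,300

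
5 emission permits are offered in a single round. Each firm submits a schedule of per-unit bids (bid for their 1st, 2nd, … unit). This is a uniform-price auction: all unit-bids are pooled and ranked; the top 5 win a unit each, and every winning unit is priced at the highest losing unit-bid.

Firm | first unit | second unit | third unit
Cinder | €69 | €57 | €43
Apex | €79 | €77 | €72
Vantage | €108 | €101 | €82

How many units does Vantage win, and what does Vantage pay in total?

Merging the schedules and taking the best 5: 108 (Vantage-1), 101 (Vantage-2), 82 (Vantage-3), 79 (Apex-1), 77 (Apex-2)
First bid not allocated: €72.
Vantage wins 3 unit(s) at €72 each.

Vantage: 3 units, pays €216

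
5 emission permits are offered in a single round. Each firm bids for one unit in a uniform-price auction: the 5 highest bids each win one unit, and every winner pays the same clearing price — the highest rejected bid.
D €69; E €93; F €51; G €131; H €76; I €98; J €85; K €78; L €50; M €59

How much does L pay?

Ordering the bids: 131 (G), 98 (I), 93 (E), 85 (J), 78 (K), 76 (H), 69 (D), …
Winners (5 units): G, I, E, J, K.
First losing bid is H's €76, which sets the uniform price.
L does not win → pays €0.

L pays €0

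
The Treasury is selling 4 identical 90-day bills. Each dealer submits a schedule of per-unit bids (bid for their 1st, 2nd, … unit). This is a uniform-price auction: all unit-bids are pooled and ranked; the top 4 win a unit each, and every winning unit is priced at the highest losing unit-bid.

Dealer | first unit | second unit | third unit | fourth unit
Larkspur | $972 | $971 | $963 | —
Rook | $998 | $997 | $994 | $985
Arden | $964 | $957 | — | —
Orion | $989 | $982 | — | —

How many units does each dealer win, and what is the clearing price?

Pooled unit-bids ranked (top 4): 998 (Rook-1), 997 (Rook-2), 994 (Rook-3), 989 (Orion-1)
First bid not allocated: $985.
Allocation: Orion 1, Rook 3.

Orion 1, Rook 3; clearing price $985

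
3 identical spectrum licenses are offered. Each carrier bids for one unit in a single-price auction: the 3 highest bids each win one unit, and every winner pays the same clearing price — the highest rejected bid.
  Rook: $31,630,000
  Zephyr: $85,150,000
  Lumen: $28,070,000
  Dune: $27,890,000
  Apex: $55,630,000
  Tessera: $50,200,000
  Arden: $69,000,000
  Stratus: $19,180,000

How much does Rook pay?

Bids ranked high→low: 85,150,000 (Zephyr), 69,000,000 (Arden), 55,630,000 (Apex), 50,200,000 (Tessera), 31,630,000 (Rook), …
The 3 highest are Zephyr, Arden, Apex.
Highest unsuccessful bid: $50,200,000 → clearing price.
Rook does not win → pays $0.

Rook pays $0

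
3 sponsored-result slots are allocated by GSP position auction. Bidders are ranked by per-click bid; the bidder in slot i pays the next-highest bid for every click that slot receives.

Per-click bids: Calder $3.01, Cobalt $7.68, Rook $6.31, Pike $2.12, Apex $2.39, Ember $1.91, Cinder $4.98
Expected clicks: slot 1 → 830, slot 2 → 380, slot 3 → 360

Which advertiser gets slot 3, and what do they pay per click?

Cinder; $3.01 per click

Ranked by bid: $7.68 (Cobalt) > $6.31 (Rook) > $4.98 (Cinder) > $3.01 (Calder) > …
Slot 3 goes to the third-ranked bidder, Cinder, who pays the next bid down: $3.01/click.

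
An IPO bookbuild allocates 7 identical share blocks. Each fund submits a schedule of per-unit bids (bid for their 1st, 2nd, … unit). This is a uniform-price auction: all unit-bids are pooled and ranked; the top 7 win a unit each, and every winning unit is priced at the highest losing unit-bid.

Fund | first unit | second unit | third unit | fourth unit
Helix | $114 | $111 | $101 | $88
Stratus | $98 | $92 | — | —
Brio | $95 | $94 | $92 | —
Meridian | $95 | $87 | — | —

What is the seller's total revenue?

Total revenue: $644

Merging the schedules and taking the best 7: 114 (Helix-1), 111 (Helix-2), 101 (Helix-3), 98 (Stratus-1), 95 (Brio-1), 95 (Meridian-1), 94 (Brio-2)
First bid not allocated: $92.
Allocation: Brio 2, Helix 3, Meridian 1, Stratus 1. Every unit priced at $92.
Revenue = 7 × 92 = $644.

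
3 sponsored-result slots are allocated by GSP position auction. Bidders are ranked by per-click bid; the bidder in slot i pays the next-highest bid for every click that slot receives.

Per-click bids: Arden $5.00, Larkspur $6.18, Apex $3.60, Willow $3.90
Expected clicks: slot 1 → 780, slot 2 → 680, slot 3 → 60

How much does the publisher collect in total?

Per-click bids in order: $6.18 (Larkspur) > $5.00 (Arden) > $3.90 (Willow) > $3.60 (Apex)
Slot 1: Larkspur pays $5.00 × 780 = $3900.00
Slot 2: Arden pays $3.90 × 680 = $2652.00
Slot 3: Willow pays $3.60 × 60 = $216.00
Total = $6768.00

Total revenue: $6768.00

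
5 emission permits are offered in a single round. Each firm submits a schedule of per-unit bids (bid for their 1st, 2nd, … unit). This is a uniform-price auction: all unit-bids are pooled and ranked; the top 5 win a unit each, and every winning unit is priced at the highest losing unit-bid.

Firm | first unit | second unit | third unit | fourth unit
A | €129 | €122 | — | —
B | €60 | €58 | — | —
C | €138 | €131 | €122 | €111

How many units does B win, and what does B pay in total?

Merging the schedules and taking the best 5: 138 (C-1), 131 (C-2), 129 (A-1), 122 (A-2), 122 (C-3)
The (k+1)-th unit-bid is €111.
B wins 0 unit(s) at €111 each.

B: 0 units, pays €0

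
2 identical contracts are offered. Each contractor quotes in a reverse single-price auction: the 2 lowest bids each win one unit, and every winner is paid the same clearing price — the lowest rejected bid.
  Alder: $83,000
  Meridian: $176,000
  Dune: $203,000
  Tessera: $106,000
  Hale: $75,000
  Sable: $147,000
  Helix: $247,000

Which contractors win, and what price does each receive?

Hale, Alder; each is paid $106,000

Bids ranked low→high: 75,000 (Hale), 83,000 (Alder), 106,000 (Tessera), 147,000 (Sable), …
The 2 lowest are Hale, Alder.
Clearing price = lowest rejected bid = $106,000.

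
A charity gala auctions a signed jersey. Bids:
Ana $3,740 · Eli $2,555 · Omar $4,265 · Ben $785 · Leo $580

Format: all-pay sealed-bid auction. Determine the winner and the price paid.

Bids in order: 4,265 (Omar) > 3,740 (Ana) > 2,555 (Eli) > 785 (Ben) > 580 (Leo)
Omar is highest and takes the item; every bidder forfeits their bid.

Omar pays $4,265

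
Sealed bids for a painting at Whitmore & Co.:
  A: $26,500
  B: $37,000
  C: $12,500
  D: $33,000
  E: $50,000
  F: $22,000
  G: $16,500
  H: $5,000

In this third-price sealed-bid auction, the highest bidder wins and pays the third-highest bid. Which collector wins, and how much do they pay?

E pays $33,000

Bids ranked: 50,000 (E) > 37,000 (B) > 33,000 (D) > 26,500 (A) > 22,000 (F) > 16,500 (G) > …
E wins; payment is bid #3 in the ranking = $33,000.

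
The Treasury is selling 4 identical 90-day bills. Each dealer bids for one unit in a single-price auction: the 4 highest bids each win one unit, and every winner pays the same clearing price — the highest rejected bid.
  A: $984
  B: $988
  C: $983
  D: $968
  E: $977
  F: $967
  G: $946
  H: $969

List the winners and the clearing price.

Sorting: 988 (B), 984 (A), 983 (C), 977 (E), 969 (H), 968 (D), …
Winners (4 units): B, A, C, E.
First losing bid is H's $969, which sets the uniform price.

B, A, C, E; each pays $969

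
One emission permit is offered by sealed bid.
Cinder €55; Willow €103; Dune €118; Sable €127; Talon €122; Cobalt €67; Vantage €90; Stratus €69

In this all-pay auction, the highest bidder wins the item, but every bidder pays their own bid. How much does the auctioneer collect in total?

Bids ranked: 127 (Sable) > 122 (Talon) > 118 (Dune) > 103 (Willow) > 90 (Vantage) > 69 (Stratus) > …
Every bidder forfeits their bid regardless of winning.
Revenue = 55 + 103 + 118 + 127 + 122 + 67 + 90 + 69 = €751.

Total revenue: €751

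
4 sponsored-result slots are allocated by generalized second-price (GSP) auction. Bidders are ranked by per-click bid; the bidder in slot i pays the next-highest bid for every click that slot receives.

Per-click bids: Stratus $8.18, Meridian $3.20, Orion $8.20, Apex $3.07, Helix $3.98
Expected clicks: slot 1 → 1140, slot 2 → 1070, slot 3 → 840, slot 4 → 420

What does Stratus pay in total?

Stratus pays $4258.60

Ranked by bid: $8.20 (Orion) > $8.18 (Stratus) > $3.98 (Helix) > $3.20 (Meridian) > $3.07 (Apex)
Stratus holds slot 2 → pays next bid $3.98 × 1070 clicks = $4258.60.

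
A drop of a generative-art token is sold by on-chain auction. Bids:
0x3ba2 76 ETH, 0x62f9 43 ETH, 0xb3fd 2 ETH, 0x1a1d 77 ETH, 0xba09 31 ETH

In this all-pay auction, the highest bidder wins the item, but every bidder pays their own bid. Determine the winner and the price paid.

0x1a1d pays 77 ETH

Sorting bids: 77 (0x1a1d) > 76 (0x3ba2) > 43 (0x62f9) > 31 (0xba09) > 2 (0xb3fd)
0x1a1d is highest and takes the item; every bidder forfeits their bid.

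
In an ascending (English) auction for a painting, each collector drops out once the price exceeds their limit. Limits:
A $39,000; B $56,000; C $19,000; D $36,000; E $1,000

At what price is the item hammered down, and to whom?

B wins at $39,000

Limits in order: 56,000 (B) > 39,000 (A) > 36,000 (D) > 19,000 (C) > 1,000 (E)
A is the last rival to drop out, at $39,000; B remains and wins at that price.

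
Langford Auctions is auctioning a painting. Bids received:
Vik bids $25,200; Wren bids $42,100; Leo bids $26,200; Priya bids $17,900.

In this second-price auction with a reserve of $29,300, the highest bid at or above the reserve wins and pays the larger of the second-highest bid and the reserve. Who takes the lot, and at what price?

Wren pays $29,300

Bids in order: 42,100 (Wren) > 26,200 (Leo) > 25,200 (Vik) > 17,900 (Priya)
Wren has the top bid at or above the reserve ($42,100).
max(second-highest $26,200, reserve $29,300) = $29,300.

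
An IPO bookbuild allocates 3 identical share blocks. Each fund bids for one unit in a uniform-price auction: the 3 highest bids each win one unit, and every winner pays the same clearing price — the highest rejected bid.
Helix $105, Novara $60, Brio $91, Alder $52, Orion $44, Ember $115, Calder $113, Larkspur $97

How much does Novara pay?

Ordering the bids: 115 (Ember), 113 (Calder), 105 (Helix), 97 (Larkspur), 91 (Brio), …
Winners (3 units): Ember, Calder, Helix.
Highest unsuccessful bid: $97 → clearing price.
Novara does not win → pays $0.

Novara pays $0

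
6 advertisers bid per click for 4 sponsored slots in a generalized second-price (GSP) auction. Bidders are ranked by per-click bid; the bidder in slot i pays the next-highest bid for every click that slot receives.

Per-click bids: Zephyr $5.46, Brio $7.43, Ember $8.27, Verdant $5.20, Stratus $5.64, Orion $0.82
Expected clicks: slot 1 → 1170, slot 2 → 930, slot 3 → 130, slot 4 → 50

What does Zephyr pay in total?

Zephyr pays $260.00

Ranked by bid: $8.27 (Ember) > $7.43 (Brio) > $5.64 (Stratus) > $5.46 (Zephyr) > $5.20 (Verdant) > …
Zephyr holds slot 4 → pays next bid $5.20 × 50 clicks = $260.00.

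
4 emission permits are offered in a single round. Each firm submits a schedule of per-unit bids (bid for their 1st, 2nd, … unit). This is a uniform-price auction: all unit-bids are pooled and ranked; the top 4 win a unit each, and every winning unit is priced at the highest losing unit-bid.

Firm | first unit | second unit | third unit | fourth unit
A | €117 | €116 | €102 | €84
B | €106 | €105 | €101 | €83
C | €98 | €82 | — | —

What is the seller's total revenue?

All unit-bids, highest first — top 4: 117 (A-1), 116 (A-2), 106 (B-1), 105 (B-2)
The (k+1)-th unit-bid is €102.
Allocation: A 2, B 2. Every unit priced at €102.
Revenue = 4 × 102 = €408.

Total revenue: €408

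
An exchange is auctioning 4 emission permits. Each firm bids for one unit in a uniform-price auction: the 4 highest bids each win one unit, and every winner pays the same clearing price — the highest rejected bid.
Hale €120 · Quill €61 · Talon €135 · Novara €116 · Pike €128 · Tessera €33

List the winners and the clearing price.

Bids ranked high→low: 135 (Talon), 128 (Pike), 120 (Hale), 116 (Novara), 61 (Quill), 33 (Tessera)
Winners (4 units): Talon, Pike, Hale, Novara.
First losing bid is Quill's €61, which sets the uniform price.

Talon, Pike, Hale, Novara; each pays €61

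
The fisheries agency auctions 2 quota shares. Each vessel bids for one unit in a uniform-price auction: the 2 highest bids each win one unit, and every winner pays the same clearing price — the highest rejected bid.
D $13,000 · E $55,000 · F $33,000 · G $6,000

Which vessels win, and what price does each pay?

Bids ranked high→low: 55,000 (E), 33,000 (F), 13,000 (D), 6,000 (G)
Top 2: E, F.
Clearing price = highest rejected bid = $13,000.

E, F; each pays $13,000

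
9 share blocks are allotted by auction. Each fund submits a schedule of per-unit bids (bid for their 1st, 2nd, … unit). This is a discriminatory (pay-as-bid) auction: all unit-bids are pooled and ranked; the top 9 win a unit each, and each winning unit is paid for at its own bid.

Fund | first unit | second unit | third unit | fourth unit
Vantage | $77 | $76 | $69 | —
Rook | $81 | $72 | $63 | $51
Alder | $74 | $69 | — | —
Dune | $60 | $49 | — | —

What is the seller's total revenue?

All unit-bids, highest first — top 9: 81 (Rook-1), 77 (Vantage-1), 76 (Vantage-2), 74 (Alder-1), 72 (Rook-2), 69 (Vantage-3), 69 (Alder-2), 63 (Rook-3), 60 (Dune-1)
Next rejected bid: $51 (not a price — pay-as-bid).
Each winning unit pays its own bid.
Revenue = 81 + 77 + 76 + 74 + 72 + 69 + 69 + 63 + 60 = $641.

Total revenue: $641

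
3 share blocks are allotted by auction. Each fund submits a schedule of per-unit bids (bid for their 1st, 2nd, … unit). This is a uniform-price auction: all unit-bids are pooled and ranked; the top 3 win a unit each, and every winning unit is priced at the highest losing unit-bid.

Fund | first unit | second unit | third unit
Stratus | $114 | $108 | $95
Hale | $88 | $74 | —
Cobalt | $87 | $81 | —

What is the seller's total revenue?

Merging the schedules and taking the best 3: 114 (Stratus-1), 108 (Stratus-2), 95 (Stratus-3)
The (k+1)-th unit-bid is $88.
Allocation: Stratus 3. Every unit priced at $88.
Revenue = 3 × 88 = $264.

Total revenue: $264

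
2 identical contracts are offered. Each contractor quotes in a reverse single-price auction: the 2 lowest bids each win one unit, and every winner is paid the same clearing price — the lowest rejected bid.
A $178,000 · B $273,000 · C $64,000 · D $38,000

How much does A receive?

Bids ranked low→high: 38,000 (D), 64,000 (C), 178,000 (A), 273,000 (B)
Lowest 2: D, C.
Clearing price = lowest rejected bid = $178,000.
A does not win → is paid $0.

A is paid $0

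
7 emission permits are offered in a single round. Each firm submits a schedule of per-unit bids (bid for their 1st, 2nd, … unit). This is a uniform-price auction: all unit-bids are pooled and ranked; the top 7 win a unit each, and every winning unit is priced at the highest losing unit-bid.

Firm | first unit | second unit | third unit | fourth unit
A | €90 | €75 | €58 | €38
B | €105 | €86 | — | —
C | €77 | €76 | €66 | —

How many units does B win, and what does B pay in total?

Merging the schedules and taking the best 7: 105 (B-1), 90 (A-1), 86 (B-2), 77 (C-1), 76 (C-2), 75 (A-2), 66 (C-3)
First bid not allocated: €58.
B wins 2 unit(s) at €58 each.

B: 2 units, pays €116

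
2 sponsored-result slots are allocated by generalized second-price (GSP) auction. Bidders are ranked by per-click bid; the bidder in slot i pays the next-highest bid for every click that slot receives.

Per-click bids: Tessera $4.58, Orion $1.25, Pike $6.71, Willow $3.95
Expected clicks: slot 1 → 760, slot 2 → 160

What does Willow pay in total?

Willow pays $0.00

Sorting advertisers: $6.71 (Pike) > $4.58 (Tessera) > $3.95 (Willow) > …
Willow ranks below slot 2 → no slot, pays nothing.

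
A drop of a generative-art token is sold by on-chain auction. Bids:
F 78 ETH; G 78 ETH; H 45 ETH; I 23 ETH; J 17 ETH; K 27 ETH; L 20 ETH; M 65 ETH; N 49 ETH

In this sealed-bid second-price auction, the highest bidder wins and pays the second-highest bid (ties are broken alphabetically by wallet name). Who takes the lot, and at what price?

F pays 78 ETH

Bids ranked: 78 (F) > 78 (G) > 65 (M) > 49 (N) > 45 (H) > 27 (K) > …
Tie at 78 ETH → F wins by tie-break.
F is highest; pays the second-highest bid, 78 ETH.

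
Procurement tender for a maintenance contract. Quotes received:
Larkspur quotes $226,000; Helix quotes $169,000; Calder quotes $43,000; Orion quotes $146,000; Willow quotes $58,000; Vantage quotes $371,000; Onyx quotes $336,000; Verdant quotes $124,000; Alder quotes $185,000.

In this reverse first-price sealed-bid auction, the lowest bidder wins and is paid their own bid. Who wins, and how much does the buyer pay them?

Calder is paid $43,000

Rule: the lowest bidder wins and is paid their own bid.
Sorting bids: 43,000 (Calder) < 58,000 (Willow) < 124,000 (Verdant) < 146,000 (Orion) < 169,000 (Helix) < 185,000 (Alder) < …
Calder has the lowest bid and is paid exactly that: $43,000.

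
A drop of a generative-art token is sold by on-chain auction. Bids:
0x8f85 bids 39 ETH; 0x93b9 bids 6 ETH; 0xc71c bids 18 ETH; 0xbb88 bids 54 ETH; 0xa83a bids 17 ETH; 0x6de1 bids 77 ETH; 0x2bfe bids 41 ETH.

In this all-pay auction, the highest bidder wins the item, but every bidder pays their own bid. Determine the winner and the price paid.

Rule: the highest bidder wins the item, but every bidder pays their own bid.
Bids ranked: 77 (0x6de1) > 54 (0xbb88) > 41 (0x2bfe) > 39 (0x8f85) > 18 (0xc71c) > 17 (0xa83a) > …
0x6de1 wins with the top bid; all bids are sunk regardless.

0x6de1 pays 77 ETH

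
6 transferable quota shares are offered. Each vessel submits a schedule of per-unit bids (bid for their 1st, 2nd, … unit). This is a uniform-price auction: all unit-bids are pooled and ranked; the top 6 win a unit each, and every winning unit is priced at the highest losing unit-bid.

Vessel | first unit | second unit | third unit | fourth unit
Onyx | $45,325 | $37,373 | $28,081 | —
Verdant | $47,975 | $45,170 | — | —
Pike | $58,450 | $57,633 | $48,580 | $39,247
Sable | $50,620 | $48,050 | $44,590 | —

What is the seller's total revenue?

Total revenue: $271,950

All unit-bids, highest first — top 6: 58,450 (Pike-1), 57,633 (Pike-2), 50,620 (Sable-1), 48,580 (Pike-3), 48,050 (Sable-2), 47,975 (Verdant-1)
First bid not allocated: $45,325.
Allocation: Pike 3, Sable 2, Verdant 1. Every unit priced at $45,325.
Revenue = 6 × 45,325 = $271,950.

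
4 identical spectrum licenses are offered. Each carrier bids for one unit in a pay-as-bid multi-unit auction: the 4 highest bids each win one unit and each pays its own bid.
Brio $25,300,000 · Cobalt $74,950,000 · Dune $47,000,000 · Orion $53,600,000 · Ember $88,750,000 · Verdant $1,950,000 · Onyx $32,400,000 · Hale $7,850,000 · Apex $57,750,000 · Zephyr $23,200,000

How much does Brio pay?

Brio pays $0

Bids ranked high→low: 88,750,000 (Ember), 74,950,000 (Cobalt), 57,750,000 (Apex), 53,600,000 (Orion), 47,000,000 (Dune), 32,400,000 (Onyx), …
Winners (4 units): Ember, Cobalt, Apex, Orion.
Brio does not win → $0.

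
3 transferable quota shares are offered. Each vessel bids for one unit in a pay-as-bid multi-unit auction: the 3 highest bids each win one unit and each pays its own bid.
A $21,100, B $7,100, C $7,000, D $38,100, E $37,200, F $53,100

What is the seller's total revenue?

Total revenue: $128,400

Bids ranked high→low: 53,100 (F), 38,100 (D), 37,200 (E), 21,100 (A), 7,100 (B), …
The 3 highest are F, D, E.
Total revenue = 53,100 + 38,100 + 37,200 = $128,400.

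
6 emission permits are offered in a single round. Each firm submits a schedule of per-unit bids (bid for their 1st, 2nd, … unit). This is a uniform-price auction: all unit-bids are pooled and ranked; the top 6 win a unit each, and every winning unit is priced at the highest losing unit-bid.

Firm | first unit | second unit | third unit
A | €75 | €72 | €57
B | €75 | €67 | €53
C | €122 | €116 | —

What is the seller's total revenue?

Pooled unit-bids ranked (top 6): 122 (C-1), 116 (C-2), 75 (A-1), 75 (B-1), 72 (A-2), 67 (B-2)
Highest rejected unit-bid = €57.
Allocation: A 2, B 2, C 2. Every unit priced at €57.
Revenue = 6 × 57 = €342.

Total revenue: €342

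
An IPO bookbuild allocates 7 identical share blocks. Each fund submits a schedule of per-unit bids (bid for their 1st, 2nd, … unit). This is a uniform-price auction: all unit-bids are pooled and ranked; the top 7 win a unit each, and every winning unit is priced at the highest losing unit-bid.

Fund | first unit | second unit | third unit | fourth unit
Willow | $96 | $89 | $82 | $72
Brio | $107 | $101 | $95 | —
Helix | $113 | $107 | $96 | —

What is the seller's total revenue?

All unit-bids, highest first — top 7: 113 (Helix-1), 107 (Brio-1), 107 (Helix-2), 101 (Brio-2), 96 (Willow-1), 96 (Helix-3), 95 (Brio-3)
First bid not allocated: $89.
Allocation: Brio 3, Helix 3, Willow 1. Every unit priced at $89.
Revenue = 7 × 89 = $623.

Total revenue: $623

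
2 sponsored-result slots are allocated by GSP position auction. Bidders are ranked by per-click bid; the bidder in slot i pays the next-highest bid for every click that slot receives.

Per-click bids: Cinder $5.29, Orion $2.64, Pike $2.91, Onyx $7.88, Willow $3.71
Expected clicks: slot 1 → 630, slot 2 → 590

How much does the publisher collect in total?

Total revenue: $5521.60

Ranked by bid: $7.88 (Onyx) > $5.29 (Cinder) > $3.71 (Willow) > …
Slot 1: Onyx pays $5.29 × 630 = $3332.70
Slot 2: Cinder pays $3.71 × 590 = $2188.90
Total = $5521.60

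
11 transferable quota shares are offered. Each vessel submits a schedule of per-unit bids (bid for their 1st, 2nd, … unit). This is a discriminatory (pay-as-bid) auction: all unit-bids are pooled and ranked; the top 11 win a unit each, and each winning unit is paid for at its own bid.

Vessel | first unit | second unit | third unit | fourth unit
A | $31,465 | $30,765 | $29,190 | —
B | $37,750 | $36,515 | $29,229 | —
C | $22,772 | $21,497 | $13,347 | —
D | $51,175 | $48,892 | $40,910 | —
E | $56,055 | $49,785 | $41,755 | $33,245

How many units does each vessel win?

Merging the schedules and taking the best 11: 56,055 (E-1), 51,175 (D-1), 49,785 (E-2), 48,892 (D-2), 41,755 (E-3), 40,910 (D-3), 37,750 (B-1), 36,515 (B-2), 33,245 (E-4), 31,465 (A-1), 30,765 (A-2)
Next rejected bid: $29,229 (not a price — pay-as-bid).
Allocation: A 2, B 2, D 3, E 4.

A 2, B 2, D 3, E 4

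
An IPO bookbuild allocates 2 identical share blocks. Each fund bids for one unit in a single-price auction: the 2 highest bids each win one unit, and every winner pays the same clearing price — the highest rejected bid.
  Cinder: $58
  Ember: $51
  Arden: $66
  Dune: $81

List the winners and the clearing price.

Bids ranked high→low: 81 (Dune), 66 (Arden), 58 (Cinder), 51 (Ember)
Winners (2 units): Dune, Arden.
Highest unsuccessful bid: $58 → clearing price.

Dune, Arden; each pays $58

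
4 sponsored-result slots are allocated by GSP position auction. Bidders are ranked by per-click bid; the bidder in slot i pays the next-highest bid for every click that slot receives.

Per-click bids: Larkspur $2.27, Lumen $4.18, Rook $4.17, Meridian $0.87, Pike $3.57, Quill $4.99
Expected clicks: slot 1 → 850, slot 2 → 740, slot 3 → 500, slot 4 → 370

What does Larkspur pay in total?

Sorting advertisers: $4.99 (Quill) > $4.18 (Lumen) > $4.17 (Rook) > $3.57 (Pike) > $2.27 (Larkspur) > …
Larkspur ranks below slot 4 → no slot, pays nothing.

Larkspur pays $0.00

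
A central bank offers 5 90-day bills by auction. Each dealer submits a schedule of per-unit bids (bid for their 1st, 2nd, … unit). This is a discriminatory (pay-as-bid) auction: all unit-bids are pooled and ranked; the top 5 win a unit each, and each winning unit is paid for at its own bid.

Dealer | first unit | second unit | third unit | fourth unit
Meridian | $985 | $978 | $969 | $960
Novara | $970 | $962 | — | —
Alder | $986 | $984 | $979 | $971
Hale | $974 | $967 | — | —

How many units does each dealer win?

Alder 3, Meridian 2

Merging the schedules and taking the best 5: 986 (Alder-1), 985 (Meridian-1), 984 (Alder-2), 979 (Alder-3), 978 (Meridian-2)
Next rejected bid: $974 (not a price — pay-as-bid).
Allocation: Alder 3, Meridian 2.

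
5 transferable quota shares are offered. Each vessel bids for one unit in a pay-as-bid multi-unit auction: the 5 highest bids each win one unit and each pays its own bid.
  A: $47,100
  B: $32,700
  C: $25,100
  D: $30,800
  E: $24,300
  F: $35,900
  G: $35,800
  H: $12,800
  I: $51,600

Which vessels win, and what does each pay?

Bids ranked high→low: 51,600 (I), 47,100 (A), 35,900 (F), 35,800 (G), 32,700 (B), 30,800 (D), 25,100 (C), …
The 5 highest are I, A, F, G, B.
Each winner pays its own bid: I $51,600, A $47,100, F $35,900, G $35,800, B $32,700.

I $51,600, A $47,100, F $35,900, G $35,800, B $32,700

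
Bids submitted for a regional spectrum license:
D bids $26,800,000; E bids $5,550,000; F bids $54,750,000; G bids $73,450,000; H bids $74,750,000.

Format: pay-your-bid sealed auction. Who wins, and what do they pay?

H pays $74,750,000

Bids ranked: 74,750,000 (H) > 73,450,000 (G) > 54,750,000 (F) > 26,800,000 (D) > 5,550,000 (E)
H has the highest bid and pays exactly that: $74,750,000.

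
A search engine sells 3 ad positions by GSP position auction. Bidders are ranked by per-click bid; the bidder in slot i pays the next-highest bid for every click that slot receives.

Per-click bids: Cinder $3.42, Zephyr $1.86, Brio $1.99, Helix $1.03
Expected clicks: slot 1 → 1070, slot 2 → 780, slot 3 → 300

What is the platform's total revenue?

Total revenue: $3889.10

Ranked by bid: $3.42 (Cinder) > $1.99 (Brio) > $1.86 (Zephyr) > $1.03 (Helix)
Slot 1: Cinder pays $1.99 × 1070 = $2129.30
Slot 2: Brio pays $1.86 × 780 = $1450.80
Slot 3: Zephyr pays $1.03 × 300 = $309.00
Total = $3889.10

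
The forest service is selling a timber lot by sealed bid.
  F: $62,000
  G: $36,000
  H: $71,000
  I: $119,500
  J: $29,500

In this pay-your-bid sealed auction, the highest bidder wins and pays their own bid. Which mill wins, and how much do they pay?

Pay-your-bid sealed auction: the highest bidder wins and pays their own bid.
Bids ranked: 119,500 (I) > 71,000 (H) > 62,000 (F) > 36,000 (G) > 29,500 (J)
I has the highest bid and pays exactly that: $119,500.

I pays $119,500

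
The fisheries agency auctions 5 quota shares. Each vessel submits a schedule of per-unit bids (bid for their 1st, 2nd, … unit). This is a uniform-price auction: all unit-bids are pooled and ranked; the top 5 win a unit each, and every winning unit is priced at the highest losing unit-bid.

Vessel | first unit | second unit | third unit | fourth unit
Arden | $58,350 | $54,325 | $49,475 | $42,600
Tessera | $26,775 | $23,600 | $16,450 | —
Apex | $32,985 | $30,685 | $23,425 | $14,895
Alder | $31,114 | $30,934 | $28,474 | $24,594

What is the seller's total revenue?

All unit-bids, highest first — top 5: 58,350 (Arden-1), 54,325 (Arden-2), 49,475 (Arden-3), 42,600 (Arden-4), 32,985 (Apex-1)
First bid not allocated: $31,114.
Allocation: Apex 1, Arden 4. Every unit priced at $31,114.
Revenue = 5 × 31,114 = $155,570.

Total revenue: $155,570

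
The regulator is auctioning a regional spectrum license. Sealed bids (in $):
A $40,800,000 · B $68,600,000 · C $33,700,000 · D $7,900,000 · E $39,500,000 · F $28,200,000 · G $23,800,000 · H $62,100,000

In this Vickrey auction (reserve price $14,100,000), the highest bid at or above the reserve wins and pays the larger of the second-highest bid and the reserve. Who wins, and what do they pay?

Vickrey auction (reserve price $14,100,000): the highest bid at or above the reserve wins and pays the larger of the second-highest bid and the reserve.
Bids ranked: 68,600,000 (B) > 62,100,000 (H) > 40,800,000 (A) > 39,500,000 (E) > 33,700,000 (C) > 28,200,000 (F) > …
B has the top bid at or above the reserve ($68,600,000).
max(second-highest $62,100,000, reserve $14,100,000) = $62,100,000; the reserve does not bind.

B pays $62,100,000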